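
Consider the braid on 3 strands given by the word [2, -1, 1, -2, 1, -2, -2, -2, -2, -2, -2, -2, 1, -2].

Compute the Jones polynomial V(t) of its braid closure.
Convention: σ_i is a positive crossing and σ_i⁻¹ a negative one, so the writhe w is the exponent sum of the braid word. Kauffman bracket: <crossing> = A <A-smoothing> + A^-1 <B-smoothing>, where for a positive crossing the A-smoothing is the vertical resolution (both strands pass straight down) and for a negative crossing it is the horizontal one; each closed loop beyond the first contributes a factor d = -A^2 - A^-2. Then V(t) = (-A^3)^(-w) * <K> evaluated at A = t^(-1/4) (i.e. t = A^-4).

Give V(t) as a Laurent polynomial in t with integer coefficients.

The presented braid s2 s1^-1 s1 s2^-1 s1 s2^-1 s2^-1 s2^-1 s2^-1 s2^-1 s2^-1 s2^-1 s1 s2^-1 on 3 strands reduces by inverse Markov moves (closure unchanged at each step):
  Deconjugate: the word is γ·β·γ⁻¹ with γ = s2 s1^-1 (prefix) and γ⁻¹ = s1 s2^-1 (suffix); strip both.
Reduced to β = s1 s2^-1 s1 s2^-1 s2^-1 s2^-1 s2^-1 s2^-1 s2^-1 s2^-1 on 3 strands, 10 crossings.
Compute on β:
Braid: s1 s2^-1 s1 s2^-1 s2^-1 s2^-1 s2^-1 s2^-1 s2^-1 s2^-1 on 3 strands, 10 crossings.
Writhe w = (#positive) - (#negative) = 2 - 8 = -6.
Computing the Kauffman bracket via state sum. There are 2^10 = 1024 states.
Smooth each crossing (0=||, 1=⌣⌢); contribution A^(Σ sign_k(1-2s_k)) * d^(L-1).
Tabulate the states by total A-exponent and number of loops L (A-exp: L × count):
  A^10: L=9 ×1
  A^8: L=8 ×10
  A^6: L=7 ×45
  A^4: L=6 ×119, L=8 ×1
  A^2: L=5 ×203, L=7 ×7
  A^0: L=4 ×231, L=6 ×21
  A^-2: L=3 ×175, L=5 ×35
  A^-4: L=2 ×85, L=4 ×35
  A^-6: L=1 ×23, L=3 ×22
  A^-8: L=2 ×10
  A^-10: L=3 ×1
Each group contributes A^e * Σ count * d^(L-1):
Powers of d = -A^2 - A^-2: d^2 = A^4 + 2 + A^-4; d^3 = -A^6 - 3*A^2 - 3*A^-2 - A^-6; d^4 = A^8 + 4*A^4 + 6 + 4*A^-4 + A^-8; d^5 = -A^10 - 5*A^6 - 10*A^2 - 10*A^-2 - 5*A^-6 - A^-10; d^6 = A^12 + 6*A^8 + 15*A^4 + 20 + 15*A^-4 + 6*A^-8 + A^-12; d^7 = -A^14 - 7*A^10 - 21*A^6 - 35*A^2 - 35*A^-2 - 21*A^-6 - 7*A^-10 - A^-14; d^8 = A^16 + 8*A^12 + 28*A^8 + 56*A^4 + 70 + 56*A^-4 + 28*A^-8 + 8*A^-12 + A^-16.
  A^10 * (d^8) = A^26 + 8*A^22 + 28*A^18 + 56*A^14 + 70*A^10 + 56*A^6 + 28*A^2 + 8*A^-2 + A^-6
  A^8 * (10*d^7) = -10*A^22 - 70*A^18 - 210*A^14 - 350*A^10 - 350*A^6 - 210*A^2 - 70*A^-2 - 10*A^-6
  A^6 * (45*d^6) = 45*A^18 + 270*A^14 + 675*A^10 + 900*A^6 + 675*A^2 + 270*A^-2 + 45*A^-6
  A^4 * (119*d^5 + d^7) = -A^18 - 126*A^14 - 616*A^10 - 1225*A^6 - 1225*A^2 - 616*A^-2 - 126*A^-6 - A^-10
  A^2 * (203*d^4 + 7*d^6) = 7*A^14 + 245*A^10 + 917*A^6 + 1358*A^2 + 917*A^-2 + 245*A^-6 + 7*A^-10
  A^0 * (231*d^3 + 21*d^5) = -21*A^10 - 336*A^6 - 903*A^2 - 903*A^-2 - 336*A^-6 - 21*A^-10
  A^-2 * (175*d^2 + 35*d^4) = 35*A^6 + 315*A^2 + 560*A^-2 + 315*A^-6 + 35*A^-10
  A^-4 * (85*d + 35*d^3) = -35*A^2 - 190*A^-2 - 190*A^-6 - 35*A^-10
  A^-6 * (23 + 22*d^2) = 22*A^-2 + 67*A^-6 + 22*A^-10
  A^-8 * (10*d) = -10*A^-6 - 10*A^-10
  A^-10 * (d^2) = A^-6 + 2*A^-10 + A^-14
Summing the groups: <K> = A^26 - 2*A^22 + 2*A^18 - 3*A^14 + 3*A^10 - 3*A^6 + 3*A^2 - 2*A^-2 + 2*A^-6 - A^-10 + A^-14
Normalise by the writhe: (-A^3)^(-w) = (-A^3)^(6) = A^18, so f(A) = A^18 * <K> = A^44 - 2*A^40 + 2*A^36 - 3*A^32 + 3*A^28 - 3*A^24 + 3*A^20 - 2*A^16 + 2*A^12 - A^8 + A^4.
Substitute A = t^(-1/4), i.e. A^e → t^(-e/4): V(t) = t^-1 - t^-2 + 2*t^-3 - 2*t^-4 + 3*t^-5 - 3*t^-6 + 3*t^-7 - 3*t^-8 + 2*t^-9 - 2*t^-10 + t^-11

Answer: t^-1 - t^-2 + 2*t^-3 - 2*t^-4 + 3*t^-5 - 3*t^-6 + 3*t^-7 - 3*t^-8 + 2*t^-9 - 2*t^-10 + t^-11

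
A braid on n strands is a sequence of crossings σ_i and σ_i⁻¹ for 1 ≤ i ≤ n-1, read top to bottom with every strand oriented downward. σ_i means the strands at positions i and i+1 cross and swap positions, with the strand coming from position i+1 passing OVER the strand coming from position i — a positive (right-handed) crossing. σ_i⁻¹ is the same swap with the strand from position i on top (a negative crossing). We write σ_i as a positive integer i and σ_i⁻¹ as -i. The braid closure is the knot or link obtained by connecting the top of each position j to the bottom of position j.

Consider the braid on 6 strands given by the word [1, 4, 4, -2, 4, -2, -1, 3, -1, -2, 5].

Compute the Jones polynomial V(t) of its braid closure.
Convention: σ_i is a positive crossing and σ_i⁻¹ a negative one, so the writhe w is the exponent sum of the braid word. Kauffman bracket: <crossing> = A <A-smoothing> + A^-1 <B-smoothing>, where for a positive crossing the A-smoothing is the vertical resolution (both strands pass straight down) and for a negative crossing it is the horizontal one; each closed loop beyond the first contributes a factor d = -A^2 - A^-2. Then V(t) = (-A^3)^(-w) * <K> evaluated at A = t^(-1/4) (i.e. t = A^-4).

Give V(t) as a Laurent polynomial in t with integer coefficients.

-t^3 + 2*t^2 - 3*t + 4 - 3*t^-1 + 4*t^-2 - 2*t^-3 + t^-4 - t^-5

Derivation:
The presented braid s1 s4 s4 s2^-1 s4 s2^-1 s1^-1 s3 s1^-1 s2^-1 s5 on 6 strands reduces by inverse Markov moves (closure unchanged at each step):
  Destabilize: the word has the form β·s5 where s5 occurs only as the final letter (β ∈ B_5); drop it and the last strand → 5 strands.
Reduced to β = s1 s4 s4 s2^-1 s4 s2^-1 s1^-1 s3 s1^-1 s2^-1 on 5 strands, 10 crossings.
Compute on β:
Braid: s1 s4 s4 s2^-1 s4 s2^-1 s1^-1 s3 s1^-1 s2^-1 on 5 strands, 10 crossings.
Writhe w = (#positive) - (#negative) = 5 - 5 = 0.
Computing the Kauffman bracket via state sum. There are 2^10 = 1024 states.
Each crossing splits two ways (0=vertical, 1=horizontal). The state's weight is A^(#A-smoothings - #B-smoothings) * d^(loops - 1).
Tabulate the states by total A-exponent and number of loops L (A-exp: L × count):
  A^10: L=6 ×1
  A^8: L=5 ×10
  A^6: L=4 ×40, L=6 ×5
  A^4: L=3 ×80, L=5 ×39, L=7 ×1
  A^2: L=2 ×79, L=4 ×117, L=6 ×14
  A^0: L=1 ×30, L=3 ×158, L=5 ×62, L=7 ×2
  A^-2: L=2 ×84, L=4 ×111, L=6 ×15
  A^-4: L=1 ×9, L=3 ×74, L=5 ×36, L=7 ×1
  A^-6: L=2 ×12, L=4 ×29, L=6 ×4
  A^-8: L=3 ×6, L=5 ×4
  A^-10: L=4 ×1
Each group contributes A^e * Σ count * d^(L-1):
Powers of d = -A^2 - A^-2: d^2 = A^4 + 2 + A^-4; d^3 = -A^6 - 3*A^2 - 3*A^-2 - A^-6; d^4 = A^8 + 4*A^4 + 6 + 4*A^-4 + A^-8; d^5 = -A^10 - 5*A^6 - 10*A^2 - 10*A^-2 - 5*A^-6 - A^-10; d^6 = A^12 + 6*A^8 + 15*A^4 + 20 + 15*A^-4 + 6*A^-8 + A^-12.
  A^10 * (d^5) = -A^20 - 5*A^16 - 10*A^12 - 10*A^8 - 5*A^4 - 1
  A^8 * (10*d^4) = 10*A^16 + 40*A^12 + 60*A^8 + 40*A^4 + 10
  A^6 * (40*d^3 + 5*d^5) = -5*A^16 - 65*A^12 - 170*A^8 - 170*A^4 - 65 - 5*A^-4
  A^4 * (80*d^2 + 39*d^4 + d^6) = A^16 + 45*A^12 + 251*A^8 + 414*A^4 + 251 + 45*A^-4 + A^-8
  A^2 * (79*d + 117*d^3 + 14*d^5) = -14*A^12 - 187*A^8 - 570*A^4 - 570 - 187*A^-4 - 14*A^-8
  A^0 * (30 + 158*d^2 + 62*d^4 + 2*d^6) = 2*A^12 + 74*A^8 + 436*A^4 + 758 + 436*A^-4 + 74*A^-8 + 2*A^-12
  A^-2 * (84*d + 111*d^3 + 15*d^5) = -15*A^8 - 186*A^4 - 567 - 567*A^-4 - 186*A^-8 - 15*A^-12
  A^-4 * (9 + 74*d^2 + 36*d^4 + d^6) = A^8 + 42*A^4 + 233 + 393*A^-4 + 233*A^-8 + 42*A^-12 + A^-16
  A^-6 * (12*d + 29*d^3 + 4*d^5) = -4*A^4 - 49 - 139*A^-4 - 139*A^-8 - 49*A^-12 - 4*A^-16
  A^-8 * (6*d^2 + 4*d^4) = 4 + 22*A^-4 + 36*A^-8 + 22*A^-12 + 4*A^-16
  A^-10 * (d^3) = -A^-4 - 3*A^-8 - 3*A^-12 - A^-16
Summing the groups: <K> = -A^20 + A^16 - 2*A^12 + 4*A^8 - 3*A^4 + 4 - 3*A^-4 + 2*A^-8 - A^-12
Normalise by the writhe: (-A^3)^(-w) = (-A^3)^(0) = 1, so f(A) = 1 * <K> = -A^20 + A^16 - 2*A^12 + 4*A^8 - 3*A^4 + 4 - 3*A^-4 + 2*A^-8 - A^-12.
Substitute A = t^(-1/4), i.e. A^e → t^(-e/4): V(t) = -t^3 + 2*t^2 - 3*t + 4 - 3*t^-1 + 4*t^-2 - 2*t^-3 + t^-4 - t^-5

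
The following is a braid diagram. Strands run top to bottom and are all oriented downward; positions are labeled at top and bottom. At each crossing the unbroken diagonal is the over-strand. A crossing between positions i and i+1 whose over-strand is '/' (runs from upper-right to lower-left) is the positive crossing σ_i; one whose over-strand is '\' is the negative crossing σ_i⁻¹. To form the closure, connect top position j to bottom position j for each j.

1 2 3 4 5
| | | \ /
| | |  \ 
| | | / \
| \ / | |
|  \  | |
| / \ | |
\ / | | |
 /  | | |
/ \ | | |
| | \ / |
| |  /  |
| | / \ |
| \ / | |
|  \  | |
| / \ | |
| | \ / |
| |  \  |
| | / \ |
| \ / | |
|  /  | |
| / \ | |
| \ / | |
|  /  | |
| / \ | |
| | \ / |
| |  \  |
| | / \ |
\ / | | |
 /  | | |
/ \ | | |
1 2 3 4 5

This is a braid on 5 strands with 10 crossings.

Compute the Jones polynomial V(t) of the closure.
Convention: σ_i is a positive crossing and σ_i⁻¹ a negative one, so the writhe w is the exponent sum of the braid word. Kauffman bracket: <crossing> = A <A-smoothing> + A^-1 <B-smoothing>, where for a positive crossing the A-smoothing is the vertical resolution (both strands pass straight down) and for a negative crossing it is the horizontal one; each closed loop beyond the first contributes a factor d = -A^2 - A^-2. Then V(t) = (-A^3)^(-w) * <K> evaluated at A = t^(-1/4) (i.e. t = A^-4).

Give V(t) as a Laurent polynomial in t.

Reading the diagram top to bottom ('/'-over between positions i,i+1 = s_i, '\'-over = s_i^-1): braid word = s4^-1 s2^-1 s1 s3 s2^-1 s3^-1 s2 s2 s3^-1 s1.
Braid: s4^-1 s2^-1 s1 s3 s2^-1 s3^-1 s2 s2 s3^-1 s1 on 5 strands, 10 crossings.
Writhe w = (#positive) - (#negative) = 5 - 5 = 0.
Enumerate smoothing states for the bracket polynomial. There are 2^10 = 1024 states.
For each crossing: s=0 is the vertical smoothing, s=1 horizontal. Crossing k contributes A^(sign_k * (1 - 2*s_k)); loop factor d = -A^2 - A^-2.
Tabulate the states by total A-exponent and number of loops L (A-exp: L × count):
  A^10: L=4 ×1
  A^8: L=3 ×9, L=5 ×1
  A^6: L=2 ×27, L=4 ×18
  A^4: L=1 ×28, L=3 ×78, L=5 ×14
  A^2: L=2 ×116, L=4 ×88, L=6 ×6
  A^0: L=1 ×27, L=3 ×178, L=5 ×46, L=7 ×1
  A^-2: L=2 ×78, L=4 ×123, L=6 ×9
  A^-4: L=1 ×6, L=3 ×78, L=5 ×36
  A^-6: L=2 ×11, L=4 ×31, L=6 ×3
  A^-8: L=3 ×6, L=5 ×4
  A^-10: L=4 ×1
Each group contributes A^e * Σ count * d^(L-1):
Powers of d = -A^2 - A^-2: d^2 = A^4 + 2 + A^-4; d^3 = -A^6 - 3*A^2 - 3*A^-2 - A^-6; d^4 = A^8 + 4*A^4 + 6 + 4*A^-4 + A^-8; d^5 = -A^10 - 5*A^6 - 10*A^2 - 10*A^-2 - 5*A^-6 - A^-10; d^6 = A^12 + 6*A^8 + 15*A^4 + 20 + 15*A^-4 + 6*A^-8 + A^-12.
  A^10 * (d^3) = -A^16 - 3*A^12 - 3*A^8 - A^4
  A^8 * (9*d^2 + d^4) = A^16 + 13*A^12 + 24*A^8 + 13*A^4 + 1
  A^6 * (27*d + 18*d^3) = -18*A^12 - 81*A^8 - 81*A^4 - 18
  A^4 * (28 + 78*d^2 + 14*d^4) = 14*A^12 + 134*A^8 + 268*A^4 + 134 + 14*A^-4
  A^2 * (116*d + 88*d^3 + 6*d^5) = -6*A^12 - 118*A^8 - 440*A^4 - 440 - 118*A^-4 - 6*A^-8
  A^0 * (27 + 178*d^2 + 46*d^4 + d^6) = A^12 + 52*A^8 + 377*A^4 + 679 + 377*A^-4 + 52*A^-8 + A^-12
  A^-2 * (78*d + 123*d^3 + 9*d^5) = -9*A^8 - 168*A^4 - 537 - 537*A^-4 - 168*A^-8 - 9*A^-12
  A^-4 * (6 + 78*d^2 + 36*d^4) = 36*A^4 + 222 + 378*A^-4 + 222*A^-8 + 36*A^-12
  A^-6 * (11*d + 31*d^3 + 3*d^5) = -3*A^4 - 46 - 134*A^-4 - 134*A^-8 - 46*A^-12 - 3*A^-16
  A^-8 * (6*d^2 + 4*d^4) = 4 + 22*A^-4 + 36*A^-8 + 22*A^-12 + 4*A^-16
  A^-10 * (d^3) = -A^-4 - 3*A^-8 - 3*A^-12 - A^-16
Summing the groups: <K> = A^12 - A^8 + A^4 - 1 + A^-4 - A^-8 + A^-12
Normalise by the writhe: (-A^3)^(-w) = (-A^3)^(0) = 1, so f(A) = 1 * <K> = A^12 - A^8 + A^4 - 1 + A^-4 - A^-8 + A^-12.
Substitute A = t^(-1/4), i.e. A^e → t^(-e/4): V(t) = t^3 - t^2 + t - 1 + t^-1 - t^-2 + t^-3

Answer: t^3 - t^2 + t - 1 + t^-1 - t^-2 + t^-3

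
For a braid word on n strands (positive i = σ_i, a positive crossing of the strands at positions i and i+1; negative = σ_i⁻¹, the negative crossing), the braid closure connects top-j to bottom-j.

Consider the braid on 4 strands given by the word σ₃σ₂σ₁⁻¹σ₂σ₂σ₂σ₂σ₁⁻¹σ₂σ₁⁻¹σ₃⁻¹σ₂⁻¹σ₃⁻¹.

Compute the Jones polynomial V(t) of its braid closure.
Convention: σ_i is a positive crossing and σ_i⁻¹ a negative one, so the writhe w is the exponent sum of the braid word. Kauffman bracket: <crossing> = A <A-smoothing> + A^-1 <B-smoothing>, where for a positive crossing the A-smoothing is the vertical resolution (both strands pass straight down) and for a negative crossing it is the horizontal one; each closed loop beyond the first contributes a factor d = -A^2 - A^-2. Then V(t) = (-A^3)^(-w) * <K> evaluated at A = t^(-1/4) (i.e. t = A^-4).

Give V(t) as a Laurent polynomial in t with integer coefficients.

-t^6 + 2*t^5 - 3*t^4 + 4*t^3 - 4*t^2 + 4*t - 2 + 2*t^-1 - t^-2

Derivation:
The presented braid s3 s2 s1^-1 s2 s2 s2 s2 s1^-1 s2 s1^-1 s3^-1 s2^-1 s3^-1 on 4 strands reduces by inverse Markov moves (closure unchanged at each step):
  Deconjugate: the word is γ·β·γ⁻¹ with γ = s3 s2 (prefix) and γ⁻¹ = s2^-1 s3^-1 (suffix); strip both.
  Destabilize: the word has the form β·s3^-1 where s3^-1 occurs only as the final letter (β ∈ B_3); drop it and the last strand → 3 strands.
Reduced to β = s1^-1 s2 s2 s2 s2 s1^-1 s2 s1^-1 on 3 strands, 8 crossings.
Compute on β:
Braid: s1^-1 s2 s2 s2 s2 s1^-1 s2 s1^-1 on 3 strands, 8 crossings.
Writhe w = (#positive) - (#negative) = 5 - 3 = 2.
Enumerate smoothing states for the bracket polynomial. There are 2^8 = 256 states.
For each crossing: s=0 is the vertical smoothing, s=1 horizontal. Crossing k contributes A^(sign_k * (1 - 2*s_k)); loop factor d = -A^2 - A^-2.
Tabulate the states by total A-exponent and number of loops L (A-exp: L × count):
  A^8: L=4 ×1
  A^6: L=3 ×8
  A^4: L=2 ×22, L=4 ×6
  A^2: L=1 ×23, L=3 ×29, L=5 ×4
  A^0: L=2 ×47, L=4 ×22, L=6 ×1
  A^-2: L=3 ×48, L=5 ×8
  A^-4: L=4 ×27, L=6 ×1
  A^-6: L=5 ×8
  A^-8: L=6 ×1
Each group contributes A^e * Σ count * d^(L-1):
Powers of d = -A^2 - A^-2: d^2 = A^4 + 2 + A^-4; d^3 = -A^6 - 3*A^2 - 3*A^-2 - A^-6; d^4 = A^8 + 4*A^4 + 6 + 4*A^-4 + A^-8; d^5 = -A^10 - 5*A^6 - 10*A^2 - 10*A^-2 - 5*A^-6 - A^-10.
  A^8 * (d^3) = -A^14 - 3*A^10 - 3*A^6 - A^2
  A^6 * (8*d^2) = 8*A^10 + 16*A^6 + 8*A^2
  A^4 * (22*d + 6*d^3) = -6*A^10 - 40*A^6 - 40*A^2 - 6*A^-2
  A^2 * (23 + 29*d^2 + 4*d^4) = 4*A^10 + 45*A^6 + 105*A^2 + 45*A^-2 + 4*A^-6
  A^0 * (47*d + 22*d^3 + d^5) = -A^10 - 27*A^6 - 123*A^2 - 123*A^-2 - 27*A^-6 - A^-10
  A^-2 * (48*d^2 + 8*d^4) = 8*A^6 + 80*A^2 + 144*A^-2 + 80*A^-6 + 8*A^-10
  A^-4 * (27*d^3 + d^5) = -A^6 - 32*A^2 - 91*A^-2 - 91*A^-6 - 32*A^-10 - A^-14
  A^-6 * (8*d^4) = 8*A^2 + 32*A^-2 + 48*A^-6 + 32*A^-10 + 8*A^-14
  A^-8 * (d^5) = -A^2 - 5*A^-2 - 10*A^-6 - 10*A^-10 - 5*A^-14 - A^-18
Summing the groups: <K> = -A^14 + 2*A^10 - 2*A^6 + 4*A^2 - 4*A^-2 + 4*A^-6 - 3*A^-10 + 2*A^-14 - A^-18
Normalise by the writhe: (-A^3)^(-w) = (-A^3)^(-2) = A^-6, so f(A) = A^-6 * <K> = -A^8 + 2*A^4 - 2 + 4*A^-4 - 4*A^-8 + 4*A^-12 - 3*A^-16 + 2*A^-20 - A^-24.
Substitute A = t^(-1/4), i.e. A^e → t^(-e/4): V(t) = -t^6 + 2*t^5 - 3*t^4 + 4*t^3 - 4*t^2 + 4*t - 2 + 2*t^-1 - t^-2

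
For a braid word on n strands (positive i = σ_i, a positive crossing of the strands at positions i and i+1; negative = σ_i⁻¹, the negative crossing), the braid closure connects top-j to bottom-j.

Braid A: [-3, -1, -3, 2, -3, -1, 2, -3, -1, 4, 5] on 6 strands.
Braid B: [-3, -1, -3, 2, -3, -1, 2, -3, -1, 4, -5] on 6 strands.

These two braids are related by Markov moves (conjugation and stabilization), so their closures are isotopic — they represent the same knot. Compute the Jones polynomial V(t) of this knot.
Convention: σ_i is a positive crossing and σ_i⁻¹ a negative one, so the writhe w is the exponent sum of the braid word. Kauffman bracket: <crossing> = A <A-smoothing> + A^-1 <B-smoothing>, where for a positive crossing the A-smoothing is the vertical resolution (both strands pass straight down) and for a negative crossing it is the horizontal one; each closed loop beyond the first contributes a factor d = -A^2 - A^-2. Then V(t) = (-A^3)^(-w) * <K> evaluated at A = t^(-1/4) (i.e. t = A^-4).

Markov-equivalent braids have isotopic closures, hence identical knot invariants. Strip the Markov moves from each word to reach a common short braid β, then compute V(t) once on β.
Braid A: s3^-1 s1^-1 s3^-1 s2 s3^-1 s1^-1 s2 s3^-1 s1^-1 s4 s5 on 6 strands reduces by inverse Markov moves (closure unchanged at each step):
  Destabilize: the word has the form β·s5 where s5 occurs only as the final letter (β ∈ B_5); drop it and the last strand → 5 strands.
  Destabilize: the word has the form β·s4 where s4 occurs only as the final letter (β ∈ B_4); drop it and the last strand → 4 strands.
Reduced to β = s3^-1 s1^-1 s3^-1 s2 s3^-1 s1^-1 s2 s3^-1 s1^-1 on 4 strands, 9 crossings.
Braid B: s3^-1 s1^-1 s3^-1 s2 s3^-1 s1^-1 s2 s3^-1 s1^-1 s4 s5^-1 on 6 strands reduces by inverse Markov moves (closure unchanged at each step):
  Destabilize: the word has the form β·s5^-1 where s5^-1 occurs only as the final letter (β ∈ B_5); drop it and the last strand → 5 strands.
  Destabilize: the word has the form β·s4 where s4 occurs only as the final letter (β ∈ B_4); drop it and the last strand → 4 strands.
Reduced to β = s3^-1 s1^-1 s3^-1 s2 s3^-1 s1^-1 s2 s3^-1 s1^-1 on 4 strands, 9 crossings.
Both give the same β = s3^-1 s1^-1 s3^-1 s2 s3^-1 s1^-1 s2 s3^-1 s1^-1 on 4 strands, so one state sum suffices:
Braid: s3^-1 s1^-1 s3^-1 s2 s3^-1 s1^-1 s2 s3^-1 s1^-1 on 4 strands, 9 crossings.
Writhe w = (#positive) - (#negative) = 2 - 7 = -5.
Computing the Kauffman bracket via state sum. There are 2^9 = 512 states.
Each crossing splits two ways (0=vertical, 1=horizontal). The state's weight is A^(#A-smoothings - #B-smoothings) * d^(loops - 1).
Tabulate the states by total A-exponent and number of loops L (A-exp: L × count):
  A^9: L=7 ×1
  A^7: L=6 ×9
  A^5: L=5 ×36
  A^3: L=4 ×83, L=6 ×1
  A^1: L=3 ×118, L=5 ×8
  A^-1: L=2 ×100, L=4 ×26
  A^-3: L=1 ×41, L=3 ×42, L=5 ×1
  A^-5: L=2 ×31, L=4 ×5
  A^-7: L=3 ×9
  A^-9: L=4 ×1
Each group contributes A^e * Σ count * d^(L-1):
Powers of d = -A^2 - A^-2: d^2 = A^4 + 2 + A^-4; d^3 = -A^6 - 3*A^2 - 3*A^-2 - A^-6; d^4 = A^8 + 4*A^4 + 6 + 4*A^-4 + A^-8; d^5 = -A^10 - 5*A^6 - 10*A^2 - 10*A^-2 - 5*A^-6 - A^-10; d^6 = A^12 + 6*A^8 + 15*A^4 + 20 + 15*A^-4 + 6*A^-8 + A^-12.
  A^9 * (d^6) = A^21 + 6*A^17 + 15*A^13 + 20*A^9 + 15*A^5 + 6*A + A^-3
  A^7 * (9*d^5) = -9*A^17 - 45*A^13 - 90*A^9 - 90*A^5 - 45*A - 9*A^-3
  A^5 * (36*d^4) = 36*A^13 + 144*A^9 + 216*A^5 + 144*A + 36*A^-3
  A^3 * (83*d^3 + d^5) = -A^13 - 88*A^9 - 259*A^5 - 259*A - 88*A^-3 - A^-7
  A^1 * (118*d^2 + 8*d^4) = 8*A^9 + 150*A^5 + 284*A + 150*A^-3 + 8*A^-7
  A^-1 * (100*d + 26*d^3) = -26*A^5 - 178*A - 178*A^-3 - 26*A^-7
  A^-3 * (41 + 42*d^2 + d^4) = A^5 + 46*A + 131*A^-3 + 46*A^-7 + A^-11
  A^-5 * (31*d + 5*d^3) = -5*A - 46*A^-3 - 46*A^-7 - 5*A^-11
  A^-7 * (9*d^2) = 9*A^-3 + 18*A^-7 + 9*A^-11
  A^-9 * (d^3) = -A^-3 - 3*A^-7 - 3*A^-11 - A^-15
Summing the groups: <K> = A^21 - 3*A^17 + 5*A^13 - 6*A^9 + 7*A^5 - 7*A + 5*A^-3 - 4*A^-7 + 2*A^-11 - A^-15
Normalise by the writhe: (-A^3)^(-w) = (-A^3)^(5) = -A^15, so f(A) = -A^15 * <K> = -A^36 + 3*A^32 - 5*A^28 + 6*A^24 - 7*A^20 + 7*A^16 - 5*A^12 + 4*A^8 - 2*A^4 + 1.
Substitute A = t^(-1/4), i.e. A^e → t^(-e/4): V(t) = 1 - 2*t^-1 + 4*t^-2 - 5*t^-3 + 7*t^-4 - 7*t^-5 + 6*t^-6 - 5*t^-7 + 3*t^-8 - t^-9

Answer: 1 - 2*t^-1 + 4*t^-2 - 5*t^-3 + 7*t^-4 - 7*t^-5 + 6*t^-6 - 5*t^-7 + 3*t^-8 - t^-9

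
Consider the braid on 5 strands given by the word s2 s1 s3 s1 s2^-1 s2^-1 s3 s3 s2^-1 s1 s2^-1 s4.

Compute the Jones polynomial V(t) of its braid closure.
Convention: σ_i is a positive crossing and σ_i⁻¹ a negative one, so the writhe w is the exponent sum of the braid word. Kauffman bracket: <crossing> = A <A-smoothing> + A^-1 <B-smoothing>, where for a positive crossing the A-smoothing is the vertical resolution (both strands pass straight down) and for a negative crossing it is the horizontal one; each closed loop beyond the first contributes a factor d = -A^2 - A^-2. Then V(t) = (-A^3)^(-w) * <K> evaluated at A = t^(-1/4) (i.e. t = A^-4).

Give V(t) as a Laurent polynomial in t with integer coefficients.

The presented braid s2 s1 s3 s1 s2^-1 s2^-1 s3 s3 s2^-1 s1 s2^-1 s4 on 5 strands reduces by inverse Markov moves (closure unchanged at each step):
  Destabilize: the word has the form β·s4 where s4 occurs only as the final letter (β ∈ B_4); drop it and the last strand → 4 strands.
  Deconjugate: the word is γ·β·γ⁻¹ with γ = s2 (prefix) and γ⁻¹ = s2^-1 (suffix); strip both.
Reduced to β = s1 s3 s1 s2^-1 s2^-1 s3 s3 s2^-1 s1 on 4 strands, 9 crossings.
Compute on β:
Braid: s1 s3 s1 s2^-1 s2^-1 s3 s3 s2^-1 s1 on 4 strands, 9 crossings.
Writhe w = (#positive) - (#negative) = 6 - 3 = 3.
Enumerate smoothing states for the bracket polynomial. There are 2^9 = 512 states.
For each crossing: s=0 is the vertical smoothing, s=1 horizontal. Crossing k contributes A^(sign_k * (1 - 2*s_k)); loop factor d = -A^2 - A^-2.
Tabulate the states by total A-exponent and number of loops L (A-exp: L × count):
  A^9: L=5 ×1
  A^7: L=4 ×9
  A^5: L=3 ×32, L=5 ×4
  A^3: L=2 ×55, L=4 ×28, L=6 ×1
  A^1: L=1 ×39, L=3 ×77, L=5 ×10
  A^-1: L=2 ×81, L=4 ×44, L=6 ×1
  A^-3: L=3 ×73, L=5 ×11
  A^-5: L=4 ×35, L=6 ×1
  A^-7: L=5 ×9
  A^-9: L=6 ×1
Each group contributes A^e * Σ count * d^(L-1):
Powers of d = -A^2 - A^-2: d^2 = A^4 + 2 + A^-4; d^3 = -A^6 - 3*A^2 - 3*A^-2 - A^-6; d^4 = A^8 + 4*A^4 + 6 + 4*A^-4 + A^-8; d^5 = -A^10 - 5*A^6 - 10*A^2 - 10*A^-2 - 5*A^-6 - A^-10.
  A^9 * (d^4) = A^17 + 4*A^13 + 6*A^9 + 4*A^5 + A
  A^7 * (9*d^3) = -9*A^13 - 27*A^9 - 27*A^5 - 9*A
  A^5 * (32*d^2 + 4*d^4) = 4*A^13 + 48*A^9 + 88*A^5 + 48*A + 4*A^-3
  A^3 * (55*d + 28*d^3 + d^5) = -A^13 - 33*A^9 - 149*A^5 - 149*A - 33*A^-3 - A^-7
  A^1 * (39 + 77*d^2 + 10*d^4) = 10*A^9 + 117*A^5 + 253*A + 117*A^-3 + 10*A^-7
  A^-1 * (81*d + 44*d^3 + d^5) = -A^9 - 49*A^5 - 223*A - 223*A^-3 - 49*A^-7 - A^-11
  A^-3 * (73*d^2 + 11*d^4) = 11*A^5 + 117*A + 212*A^-3 + 117*A^-7 + 11*A^-11
  A^-5 * (35*d^3 + d^5) = -A^5 - 40*A - 115*A^-3 - 115*A^-7 - 40*A^-11 - A^-15
  A^-7 * (9*d^4) = 9*A + 36*A^-3 + 54*A^-7 + 36*A^-11 + 9*A^-15
  A^-9 * (d^5) = -A - 5*A^-3 - 10*A^-7 - 10*A^-11 - 5*A^-15 - A^-19
Summing the groups: <K> = A^17 - 2*A^13 + 3*A^9 - 6*A^5 + 6*A - 7*A^-3 + 6*A^-7 - 4*A^-11 + 3*A^-15 - A^-19
Normalise by the writhe: (-A^3)^(-w) = (-A^3)^(-3) = -A^-9, so f(A) = -A^-9 * <K> = -A^8 + 2*A^4 - 3 + 6*A^-4 - 6*A^-8 + 7*A^-12 - 6*A^-16 + 4*A^-20 - 3*A^-24 + A^-28.
Substitute A = t^(-1/4), i.e. A^e → t^(-e/4): V(t) = t^7 - 3*t^6 + 4*t^5 - 6*t^4 + 7*t^3 - 6*t^2 + 6*t - 3 + 2*t^-1 - t^-2

Answer: t^7 - 3*t^6 + 4*t^5 - 6*t^4 + 7*t^3 - 6*t^2 + 6*t - 3 + 2*t^-1 - t^-2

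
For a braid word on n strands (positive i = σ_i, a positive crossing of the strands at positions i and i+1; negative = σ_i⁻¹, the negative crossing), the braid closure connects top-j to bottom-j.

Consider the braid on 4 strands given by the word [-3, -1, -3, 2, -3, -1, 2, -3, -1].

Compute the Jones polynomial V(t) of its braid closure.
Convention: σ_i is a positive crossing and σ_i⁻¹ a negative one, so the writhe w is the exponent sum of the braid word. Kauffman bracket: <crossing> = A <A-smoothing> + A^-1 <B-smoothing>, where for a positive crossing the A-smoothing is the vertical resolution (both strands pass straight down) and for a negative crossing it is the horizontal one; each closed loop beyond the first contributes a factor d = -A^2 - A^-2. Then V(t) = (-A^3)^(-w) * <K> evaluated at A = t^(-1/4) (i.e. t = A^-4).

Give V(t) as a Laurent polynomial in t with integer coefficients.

1 - 2*t^-1 + 4*t^-2 - 5*t^-3 + 7*t^-4 - 7*t^-5 + 6*t^-6 - 5*t^-7 + 3*t^-8 - t^-9

Derivation:
Braid: s3^-1 s1^-1 s3^-1 s2 s3^-1 s1^-1 s2 s3^-1 s1^-1 on 4 strands, 9 crossings.
Writhe w = (#positive) - (#negative) = 2 - 7 = -5.
State-sum expansion of <K>. There are 2^9 = 512 states.
For each crossing: s=0 is the vertical smoothing, s=1 horizontal. Crossing k contributes A^(sign_k * (1 - 2*s_k)); loop factor d = -A^2 - A^-2.
Tabulate the states by total A-exponent and number of loops L (A-exp: L × count):
  A^9: L=7 ×1
  A^7: L=6 ×9
  A^5: L=5 ×36
  A^3: L=4 ×83, L=6 ×1
  A^1: L=3 ×118, L=5 ×8
  A^-1: L=2 ×100, L=4 ×26
  A^-3: L=1 ×41, L=3 ×42, L=5 ×1
  A^-5: L=2 ×31, L=4 ×5
  A^-7: L=3 ×9
  A^-9: L=4 ×1
Each group contributes A^e * Σ count * d^(L-1):
Powers of d = -A^2 - A^-2: d^2 = A^4 + 2 + A^-4; d^3 = -A^6 - 3*A^2 - 3*A^-2 - A^-6; d^4 = A^8 + 4*A^4 + 6 + 4*A^-4 + A^-8; d^5 = -A^10 - 5*A^6 - 10*A^2 - 10*A^-2 - 5*A^-6 - A^-10; d^6 = A^12 + 6*A^8 + 15*A^4 + 20 + 15*A^-4 + 6*A^-8 + A^-12.
  A^9 * (d^6) = A^21 + 6*A^17 + 15*A^13 + 20*A^9 + 15*A^5 + 6*A + A^-3
  A^7 * (9*d^5) = -9*A^17 - 45*A^13 - 90*A^9 - 90*A^5 - 45*A - 9*A^-3
  A^5 * (36*d^4) = 36*A^13 + 144*A^9 + 216*A^5 + 144*A + 36*A^-3
  A^3 * (83*d^3 + d^5) = -A^13 - 88*A^9 - 259*A^5 - 259*A - 88*A^-3 - A^-7
  A^1 * (118*d^2 + 8*d^4) = 8*A^9 + 150*A^5 + 284*A + 150*A^-3 + 8*A^-7
  A^-1 * (100*d + 26*d^3) = -26*A^5 - 178*A - 178*A^-3 - 26*A^-7
  A^-3 * (41 + 42*d^2 + d^4) = A^5 + 46*A + 131*A^-3 + 46*A^-7 + A^-11
  A^-5 * (31*d + 5*d^3) = -5*A - 46*A^-3 - 46*A^-7 - 5*A^-11
  A^-7 * (9*d^2) = 9*A^-3 + 18*A^-7 + 9*A^-11
  A^-9 * (d^3) = -A^-3 - 3*A^-7 - 3*A^-11 - A^-15
Summing the groups: <K> = A^21 - 3*A^17 + 5*A^13 - 6*A^9 + 7*A^5 - 7*A + 5*A^-3 - 4*A^-7 + 2*A^-11 - A^-15
Normalise by the writhe: (-A^3)^(-w) = (-A^3)^(5) = -A^15, so f(A) = -A^15 * <K> = -A^36 + 3*A^32 - 5*A^28 + 6*A^24 - 7*A^20 + 7*A^16 - 5*A^12 + 4*A^8 - 2*A^4 + 1.
Substitute A = t^(-1/4), i.e. A^e → t^(-e/4): V(t) = 1 - 2*t^-1 + 4*t^-2 - 5*t^-3 + 7*t^-4 - 7*t^-5 + 6*t^-6 - 5*t^-7 + 3*t^-8 - t^-9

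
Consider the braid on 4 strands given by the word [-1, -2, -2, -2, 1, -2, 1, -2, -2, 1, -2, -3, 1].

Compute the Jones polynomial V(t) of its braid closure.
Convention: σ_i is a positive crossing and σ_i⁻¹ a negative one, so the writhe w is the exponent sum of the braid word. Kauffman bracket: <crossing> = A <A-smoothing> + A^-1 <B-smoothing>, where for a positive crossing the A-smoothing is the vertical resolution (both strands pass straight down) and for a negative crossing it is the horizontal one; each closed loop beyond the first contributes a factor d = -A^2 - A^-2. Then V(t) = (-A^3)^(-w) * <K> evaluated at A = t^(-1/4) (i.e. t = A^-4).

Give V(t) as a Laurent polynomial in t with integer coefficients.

-t + 3 - 4*t^-1 + 7*t^-2 - 8*t^-3 + 9*t^-4 - 9*t^-5 + 7*t^-6 - 5*t^-7 + 3*t^-8 - t^-9

Derivation:
The presented braid s1^-1 s2^-1 s2^-1 s2^-1 s1 s2^-1 s1 s2^-1 s2^-1 s1 s2^-1 s3^-1 s1 on 4 strands reduces by inverse Markov moves (closure unchanged at each step):
  Deconjugate: the word is γ·β·γ⁻¹ with γ = s1^-1 (prefix) and γ⁻¹ = s1 (suffix); strip both.
  Destabilize: the word has the form β·s3^-1 where s3^-1 occurs only as the final letter (β ∈ B_3); drop it and the last strand → 3 strands.
Reduced to β = s2^-1 s2^-1 s2^-1 s1 s2^-1 s1 s2^-1 s2^-1 s1 s2^-1 on 3 strands, 10 crossings.
Compute on β:
Braid: s2^-1 s2^-1 s2^-1 s1 s2^-1 s1 s2^-1 s2^-1 s1 s2^-1 on 3 strands, 10 crossings.
Writhe w = (#positive) - (#negative) = 3 - 7 = -4.
Computing the Kauffman bracket via state sum. There are 2^10 = 1024 states.
For each crossing: s=0 is the vertical smoothing, s=1 horizontal. Crossing k contributes A^(sign_k * (1 - 2*s_k)); loop factor d = -A^2 - A^-2.
Tabulate the states by total A-exponent and number of loops L (A-exp: L × count):
  A^10: L=8 ×1
  A^8: L=7 ×10
  A^6: L=6 ×45
  A^4: L=5 ×119, L=7 ×1
  A^2: L=4 ×202, L=6 ×8
  A^0: L=3 ×224, L=5 ×28
  A^-2: L=2 ×156, L=4 ×53, L=6 ×1
  A^-4: L=1 ×57, L=3 ×59, L=5 ×4
  A^-6: L=2 ×38, L=4 ×7
  A^-8: L=3 ×10
  A^-10: L=4 ×1
Each group contributes A^e * Σ count * d^(L-1):
Powers of d = -A^2 - A^-2: d^2 = A^4 + 2 + A^-4; d^3 = -A^6 - 3*A^2 - 3*A^-2 - A^-6; d^4 = A^8 + 4*A^4 + 6 + 4*A^-4 + A^-8; d^5 = -A^10 - 5*A^6 - 10*A^2 - 10*A^-2 - 5*A^-6 - A^-10; d^6 = A^12 + 6*A^8 + 15*A^4 + 20 + 15*A^-4 + 6*A^-8 + A^-12; d^7 = -A^14 - 7*A^10 - 21*A^6 - 35*A^2 - 35*A^-2 - 21*A^-6 - 7*A^-10 - A^-14.
  A^10 * (d^7) = -A^24 - 7*A^20 - 21*A^16 - 35*A^12 - 35*A^8 - 21*A^4 - 7 - A^-4
  A^8 * (10*d^6) = 10*A^20 + 60*A^16 + 150*A^12 + 200*A^8 + 150*A^4 + 60 + 10*A^-4
  A^6 * (45*d^5) = -45*A^16 - 225*A^12 - 450*A^8 - 450*A^4 - 225 - 45*A^-4
  A^4 * (119*d^4 + d^6) = A^16 + 125*A^12 + 491*A^8 + 734*A^4 + 491 + 125*A^-4 + A^-8
  A^2 * (202*d^3 + 8*d^5) = -8*A^12 - 242*A^8 - 686*A^4 - 686 - 242*A^-4 - 8*A^-8
  A^0 * (224*d^2 + 28*d^4) = 28*A^8 + 336*A^4 + 616 + 336*A^-4 + 28*A^-8
  A^-2 * (156*d + 53*d^3 + d^5) = -A^8 - 58*A^4 - 325 - 325*A^-4 - 58*A^-8 - A^-12
  A^-4 * (57 + 59*d^2 + 4*d^4) = 4*A^4 + 75 + 199*A^-4 + 75*A^-8 + 4*A^-12
  A^-6 * (38*d + 7*d^3) = -7 - 59*A^-4 - 59*A^-8 - 7*A^-12
  A^-8 * (10*d^2) = 10*A^-4 + 20*A^-8 + 10*A^-12
  A^-10 * (d^3) = -A^-4 - 3*A^-8 - 3*A^-12 - A^-16
Summing the groups: <K> = -A^24 + 3*A^20 - 5*A^16 + 7*A^12 - 9*A^8 + 9*A^4 - 8 + 7*A^-4 - 4*A^-8 + 3*A^-12 - A^-16
Normalise by the writhe: (-A^3)^(-w) = (-A^3)^(4) = A^12, so f(A) = A^12 * <K> = -A^36 + 3*A^32 - 5*A^28 + 7*A^24 - 9*A^20 + 9*A^16 - 8*A^12 + 7*A^8 - 4*A^4 + 3 - A^-4.
Substitute A = t^(-1/4), i.e. A^e → t^(-e/4): V(t) = -t + 3 - 4*t^-1 + 7*t^-2 - 8*t^-3 + 9*t^-4 - 9*t^-5 + 7*t^-6 - 5*t^-7 + 3*t^-8 - t^-9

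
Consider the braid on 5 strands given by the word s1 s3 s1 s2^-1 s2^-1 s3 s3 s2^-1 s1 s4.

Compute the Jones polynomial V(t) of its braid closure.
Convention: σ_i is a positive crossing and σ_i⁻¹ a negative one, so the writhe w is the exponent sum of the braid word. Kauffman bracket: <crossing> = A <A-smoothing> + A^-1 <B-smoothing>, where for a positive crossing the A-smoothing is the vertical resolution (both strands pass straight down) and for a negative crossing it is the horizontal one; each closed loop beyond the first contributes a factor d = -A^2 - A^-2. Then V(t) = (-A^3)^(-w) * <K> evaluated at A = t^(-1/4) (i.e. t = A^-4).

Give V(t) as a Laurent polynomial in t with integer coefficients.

The presented braid s1 s3 s1 s2^-1 s2^-1 s3 s3 s2^-1 s1 s4 on 5 strands reduces by inverse Markov moves (closure unchanged at each step):
  Destabilize: the word has the form β·s4 where s4 occurs only as the final letter (β ∈ B_4); drop it and the last strand → 4 strands.
Reduced to β = s1 s3 s1 s2^-1 s2^-1 s3 s3 s2^-1 s1 on 4 strands, 9 crossings.
Compute on β:
Braid: s1 s3 s1 s2^-1 s2^-1 s3 s3 s2^-1 s1 on 4 strands, 9 crossings.
Writhe w = (#positive) - (#negative) = 6 - 3 = 3.
Enumerate smoothing states for the bracket polynomial. There are 2^9 = 512 states.
For each crossing: s=0 is the vertical smoothing, s=1 horizontal. Crossing k contributes A^(sign_k * (1 - 2*s_k)); loop factor d = -A^2 - A^-2.
Tabulate the states by total A-exponent and number of loops L (A-exp: L × count):
  A^9: L=5 ×1
  A^7: L=4 ×9
  A^5: L=3 ×32, L=5 ×4
  A^3: L=2 ×55, L=4 ×28, L=6 ×1
  A^1: L=1 ×39, L=3 ×77, L=5 ×10
  A^-1: L=2 ×81, L=4 ×44, L=6 ×1
  A^-3: L=3 ×73, L=5 ×11
  A^-5: L=4 ×35, L=6 ×1
  A^-7: L=5 ×9
  A^-9: L=6 ×1
Each group contributes A^e * Σ count * d^(L-1):
Powers of d = -A^2 - A^-2: d^2 = A^4 + 2 + A^-4; d^3 = -A^6 - 3*A^2 - 3*A^-2 - A^-6; d^4 = A^8 + 4*A^4 + 6 + 4*A^-4 + A^-8; d^5 = -A^10 - 5*A^6 - 10*A^2 - 10*A^-2 - 5*A^-6 - A^-10.
  A^9 * (d^4) = A^17 + 4*A^13 + 6*A^9 + 4*A^5 + A
  A^7 * (9*d^3) = -9*A^13 - 27*A^9 - 27*A^5 - 9*A
  A^5 * (32*d^2 + 4*d^4) = 4*A^13 + 48*A^9 + 88*A^5 + 48*A + 4*A^-3
  A^3 * (55*d + 28*d^3 + d^5) = -A^13 - 33*A^9 - 149*A^5 - 149*A - 33*A^-3 - A^-7
  A^1 * (39 + 77*d^2 + 10*d^4) = 10*A^9 + 117*A^5 + 253*A + 117*A^-3 + 10*A^-7
  A^-1 * (81*d + 44*d^3 + d^5) = -A^9 - 49*A^5 - 223*A - 223*A^-3 - 49*A^-7 - A^-11
  A^-3 * (73*d^2 + 11*d^4) = 11*A^5 + 117*A + 212*A^-3 + 117*A^-7 + 11*A^-11
  A^-5 * (35*d^3 + d^5) = -A^5 - 40*A - 115*A^-3 - 115*A^-7 - 40*A^-11 - A^-15
  A^-7 * (9*d^4) = 9*A + 36*A^-3 + 54*A^-7 + 36*A^-11 + 9*A^-15
  A^-9 * (d^5) = -A - 5*A^-3 - 10*A^-7 - 10*A^-11 - 5*A^-15 - A^-19
Summing the groups: <K> = A^17 - 2*A^13 + 3*A^9 - 6*A^5 + 6*A - 7*A^-3 + 6*A^-7 - 4*A^-11 + 3*A^-15 - A^-19
Normalise by the writhe: (-A^3)^(-w) = (-A^3)^(-3) = -A^-9, so f(A) = -A^-9 * <K> = -A^8 + 2*A^4 - 3 + 6*A^-4 - 6*A^-8 + 7*A^-12 - 6*A^-16 + 4*A^-20 - 3*A^-24 + A^-28.
Substitute A = t^(-1/4), i.e. A^e → t^(-e/4): V(t) = t^7 - 3*t^6 + 4*t^5 - 6*t^4 + 7*t^3 - 6*t^2 + 6*t - 3 + 2*t^-1 - t^-2

Answer: t^7 - 3*t^6 + 4*t^5 - 6*t^4 + 7*t^3 - 6*t^2 + 6*t - 3 + 2*t^-1 - t^-2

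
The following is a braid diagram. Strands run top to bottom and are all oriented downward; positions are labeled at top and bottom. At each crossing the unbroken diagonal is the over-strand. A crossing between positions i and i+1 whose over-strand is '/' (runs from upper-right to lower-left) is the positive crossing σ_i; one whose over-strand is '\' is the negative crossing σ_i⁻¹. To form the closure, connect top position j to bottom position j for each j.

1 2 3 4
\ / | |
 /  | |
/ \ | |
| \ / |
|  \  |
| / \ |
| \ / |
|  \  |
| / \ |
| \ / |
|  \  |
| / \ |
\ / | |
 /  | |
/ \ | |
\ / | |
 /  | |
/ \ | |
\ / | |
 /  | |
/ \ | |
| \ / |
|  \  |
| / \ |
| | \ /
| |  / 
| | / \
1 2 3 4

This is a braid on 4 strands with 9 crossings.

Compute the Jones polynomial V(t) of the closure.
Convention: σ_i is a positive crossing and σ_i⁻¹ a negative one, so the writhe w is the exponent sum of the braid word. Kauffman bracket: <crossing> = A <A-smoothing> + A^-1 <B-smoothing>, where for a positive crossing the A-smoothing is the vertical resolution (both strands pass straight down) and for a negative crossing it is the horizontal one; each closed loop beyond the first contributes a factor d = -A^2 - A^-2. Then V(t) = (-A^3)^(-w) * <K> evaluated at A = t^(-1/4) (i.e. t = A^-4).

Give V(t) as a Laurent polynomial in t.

t^4 - 2*t^3 + 3*t^2 - 4*t + 5 - 4*t^-1 + 3*t^-2 - 2*t^-3 + t^-4

Derivation:
Reading the diagram top to bottom ('/'-over between positions i,i+1 = s_i, '\'-over = s_i^-1): braid word = s1 s2^-1 s2^-1 s2^-1 s1 s1 s1 s2^-1 s3.
The presented braid s1 s2^-1 s2^-1 s2^-1 s1 s1 s1 s2^-1 s3 on 4 strands reduces by inverse Markov moves (closure unchanged at each step):
  Destabilize: the word has the form β·s3 where s3 occurs only as the final letter (β ∈ B_3); drop it and the last strand → 3 strands.
Reduced to β = s1 s2^-1 s2^-1 s2^-1 s1 s1 s1 s2^-1 on 3 strands, 8 crossings.
Compute on β:
Braid: s1 s2^-1 s2^-1 s2^-1 s1 s1 s1 s2^-1 on 3 strands, 8 crossings.
Writhe w = (#positive) - (#negative) = 4 - 4 = 0.
Computing the Kauffman bracket via state sum. There are 2^8 = 256 states.
Smooth each crossing (0=||, 1=⌣⌢); contribution A^(Σ sign_k(1-2s_k)) * d^(L-1).
Tabulate the states by total A-exponent and number of loops L (A-exp: L × count):
  A^8: L=5 ×1
  A^6: L=4 ×8
  A^4: L=3 ×25, L=5 ×3
  A^2: L=2 ×37, L=4 ×18, L=6 ×1
  A^0: L=1 ×25, L=3 ×37, L=5 ×8
  A^-2: L=2 ×37, L=4 ×18, L=6 ×1
  A^-4: L=3 ×25, L=5 ×3
  A^-6: L=4 ×8
  A^-8: L=5 ×1
Each group contributes A^e * Σ count * d^(L-1):
Powers of d = -A^2 - A^-2: d^2 = A^4 + 2 + A^-4; d^3 = -A^6 - 3*A^2 - 3*A^-2 - A^-6; d^4 = A^8 + 4*A^4 + 6 + 4*A^-4 + A^-8; d^5 = -A^10 - 5*A^6 - 10*A^2 - 10*A^-2 - 5*A^-6 - A^-10.
  A^8 * (d^4) = A^16 + 4*A^12 + 6*A^8 + 4*A^4 + 1
  A^6 * (8*d^3) = -8*A^12 - 24*A^8 - 24*A^4 - 8
  A^4 * (25*d^2 + 3*d^4) = 3*A^12 + 37*A^8 + 68*A^4 + 37 + 3*A^-4
  A^2 * (37*d + 18*d^3 + d^5) = -A^12 - 23*A^8 - 101*A^4 - 101 - 23*A^-4 - A^-8
  A^0 * (25 + 37*d^2 + 8*d^4) = 8*A^8 + 69*A^4 + 147 + 69*A^-4 + 8*A^-8
  A^-2 * (37*d + 18*d^3 + d^5) = -A^8 - 23*A^4 - 101 - 101*A^-4 - 23*A^-8 - A^-12
  A^-4 * (25*d^2 + 3*d^4) = 3*A^4 + 37 + 68*A^-4 + 37*A^-8 + 3*A^-12
  A^-6 * (8*d^3) = -8 - 24*A^-4 - 24*A^-8 - 8*A^-12
  A^-8 * (d^4) = 1 + 4*A^-4 + 6*A^-8 + 4*A^-12 + A^-16
Summing the groups: <K> = A^16 - 2*A^12 + 3*A^8 - 4*A^4 + 5 - 4*A^-4 + 3*A^-8 - 2*A^-12 + A^-16
Normalise by the writhe: (-A^3)^(-w) = (-A^3)^(0) = 1, so f(A) = 1 * <K> = A^16 - 2*A^12 + 3*A^8 - 4*A^4 + 5 - 4*A^-4 + 3*A^-8 - 2*A^-12 + A^-16.
Substitute A = t^(-1/4), i.e. A^e → t^(-e/4): V(t) = t^4 - 2*t^3 + 3*t^2 - 4*t + 5 - 4*t^-1 + 3*t^-2 - 2*t^-3 + t^-4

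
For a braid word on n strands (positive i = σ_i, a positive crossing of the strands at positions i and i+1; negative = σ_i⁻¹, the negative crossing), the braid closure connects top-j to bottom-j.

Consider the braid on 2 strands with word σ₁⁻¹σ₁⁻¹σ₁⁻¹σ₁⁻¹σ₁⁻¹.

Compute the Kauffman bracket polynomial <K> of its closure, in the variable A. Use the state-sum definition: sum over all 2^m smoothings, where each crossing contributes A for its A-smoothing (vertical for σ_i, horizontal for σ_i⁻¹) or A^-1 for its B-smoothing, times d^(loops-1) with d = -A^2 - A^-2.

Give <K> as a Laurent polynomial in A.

Braid: s1^-1 s1^-1 s1^-1 s1^-1 s1^-1 on 2 strands, 5 crossings.
Writhe w = (#positive) - (#negative) = 0 - 5 = -5.
Enumerate smoothing states for the bracket polynomial. There are 2^5 = 32 states.
Each crossing splits two ways (0=vertical, 1=horizontal). The state's weight is A^(#A-smoothings - #B-smoothings) * d^(loops - 1).
  state 00000: A-exp=-5, loops=2, term = A^-5 * d^1
  state 00001: A-exp=-3, loops=1, term = A^-3 * d^0
  state 00010: A-exp=-3, loops=1, term = A^-3 * d^0
  state 00011: A-exp=-1, loops=2, term = A^-1 * d^1
  state 00100: A-exp=-3, loops=1, term = A^-3 * d^0
  state 00101: A-exp=-1, loops=2, term = A^-1 * d^1
  state 00110: A-exp=-1, loops=2, term = A^-1 * d^1
  state 00111: A-exp=+1, loops=3, term = A^1 * d^2
  state 01000: A-exp=-3, loops=1, term = A^-3 * d^0
  state 01001: A-exp=-1, loops=2, term = A^-1 * d^1
  state 01010: A-exp=-1, loops=2, term = A^-1 * d^1
  state 01011: A-exp=+1, loops=3, term = A^1 * d^2
  state 01100: A-exp=-1, loops=2, term = A^-1 * d^1
  state 01101: A-exp=+1, loops=3, term = A^1 * d^2
  state 01110: A-exp=+1, loops=3, term = A^1 * d^2
  state 01111: A-exp=+3, loops=4, term = A^3 * d^3
  state 10000: A-exp=-3, loops=1, term = A^-3 * d^0
  state 10001: A-exp=-1, loops=2, term = A^-1 * d^1
  state 10010: A-exp=-1, loops=2, term = A^-1 * d^1
  state 10011: A-exp=+1, loops=3, term = A^1 * d^2
  state 10100: A-exp=-1, loops=2, term = A^-1 * d^1
  state 10101: A-exp=+1, loops=3, term = A^1 * d^2
  state 10110: A-exp=+1, loops=3, term = A^1 * d^2
  state 10111: A-exp=+3, loops=4, term = A^3 * d^3
  state 11000: A-exp=-1, loops=2, term = A^-1 * d^1
  state 11001: A-exp=+1, loops=3, term = A^1 * d^2
  state 11010: A-exp=+1, loops=3, term = A^1 * d^2
  state 11011: A-exp=+3, loops=4, term = A^3 * d^3
  state 11100: A-exp=+1, loops=3, term = A^1 * d^2
  state 11101: A-exp=+3, loops=4, term = A^3 * d^3
  state 11110: A-exp=+3, loops=4, term = A^3 * d^3
  state 11111: A-exp=+5, loops=5, term = A^5 * d^4
Collect the terms by A-exponent (count of states per loop number):
Powers of d = -A^2 - A^-2: d^2 = A^4 + 2 + A^-4; d^3 = -A^6 - 3*A^2 - 3*A^-2 - A^-6; d^4 = A^8 + 4*A^4 + 6 + 4*A^-4 + A^-8.
  A^5 * (d^4) = A^13 + 4*A^9 + 6*A^5 + 4*A + A^-3
  A^3 * (5*d^3) = -5*A^9 - 15*A^5 - 15*A - 5*A^-3
  A^1 * (10*d^2) = 10*A^5 + 20*A + 10*A^-3
  A^-1 * (10*d) = -10*A - 10*A^-3
  A^-3 * (5) = 5*A^-3
  A^-5 * (d) = -A^-3 - A^-7
Summing the groups: <K> = A^13 - A^9 + A^5 - A - A^-7

Answer: A^13 - A^9 + A^5 - A - A^-7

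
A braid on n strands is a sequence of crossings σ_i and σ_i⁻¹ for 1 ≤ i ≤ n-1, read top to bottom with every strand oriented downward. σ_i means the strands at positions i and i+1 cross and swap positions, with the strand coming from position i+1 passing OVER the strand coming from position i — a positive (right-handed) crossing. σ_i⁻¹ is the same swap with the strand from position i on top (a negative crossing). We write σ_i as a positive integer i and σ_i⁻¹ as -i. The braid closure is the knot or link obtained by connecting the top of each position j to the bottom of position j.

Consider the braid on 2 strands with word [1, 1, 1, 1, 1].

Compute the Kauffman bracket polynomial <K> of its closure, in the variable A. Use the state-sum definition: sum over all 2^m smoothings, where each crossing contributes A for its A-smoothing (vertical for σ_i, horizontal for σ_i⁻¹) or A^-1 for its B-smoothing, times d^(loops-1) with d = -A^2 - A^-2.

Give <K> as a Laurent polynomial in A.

Braid: s1 s1 s1 s1 s1 on 2 strands, 5 crossings.
Writhe w = (#positive) - (#negative) = 5 - 0 = 5.
Computing the Kauffman bracket via state sum. There are 2^5 = 32 states.
For each crossing: s=0 is the vertical smoothing, s=1 horizontal. Crossing k contributes A^(sign_k * (1 - 2*s_k)); loop factor d = -A^2 - A^-2.
  state 00000: A-exp=+5, loops=2, term = A^5 * d^1
  state 00001: A-exp=+3, loops=1, term = A^3 * d^0
  state 00010: A-exp=+3, loops=1, term = A^3 * d^0
  state 00011: A-exp=+1, loops=2, term = A^1 * d^1
  state 00100: A-exp=+3, loops=1, term = A^3 * d^0
  state 00101: A-exp=+1, loops=2, term = A^1 * d^1
  state 00110: A-exp=+1, loops=2, term = A^1 * d^1
  state 00111: A-exp=-1, loops=3, term = A^-1 * d^2
  state 01000: A-exp=+3, loops=1, term = A^3 * d^0
  state 01001: A-exp=+1, loops=2, term = A^1 * d^1
  state 01010: A-exp=+1, loops=2, term = A^1 * d^1
  state 01011: A-exp=-1, loops=3, term = A^-1 * d^2
  state 01100: A-exp=+1, loops=2, term = A^1 * d^1
  state 01101: A-exp=-1, loops=3, term = A^-1 * d^2
  state 01110: A-exp=-1, loops=3, term = A^-1 * d^2
  state 01111: A-exp=-3, loops=4, term = A^-3 * d^3
  state 10000: A-exp=+3, loops=1, term = A^3 * d^0
  state 10001: A-exp=+1, loops=2, term = A^1 * d^1
  state 10010: A-exp=+1, loops=2, term = A^1 * d^1
  state 10011: A-exp=-1, loops=3, term = A^-1 * d^2
  state 10100: A-exp=+1, loops=2, term = A^1 * d^1
  state 10101: A-exp=-1, loops=3, term = A^-1 * d^2
  state 10110: A-exp=-1, loops=3, term = A^-1 * d^2
  state 10111: A-exp=-3, loops=4, term = A^-3 * d^3
  state 11000: A-exp=+1, loops=2, term = A^1 * d^1
  state 11001: A-exp=-1, loops=3, term = A^-1 * d^2
  state 11010: A-exp=-1, loops=3, term = A^-1 * d^2
  state 11011: A-exp=-3, loops=4, term = A^-3 * d^3
  state 11100: A-exp=-1, loops=3, term = A^-1 * d^2
  state 11101: A-exp=-3, loops=4, term = A^-3 * d^3
  state 11110: A-exp=-3, loops=4, term = A^-3 * d^3
  state 11111: A-exp=-5, loops=5, term = A^-5 * d^4
Collect the terms by A-exponent (count of states per loop number):
Powers of d = -A^2 - A^-2: d^2 = A^4 + 2 + A^-4; d^3 = -A^6 - 3*A^2 - 3*A^-2 - A^-6; d^4 = A^8 + 4*A^4 + 6 + 4*A^-4 + A^-8.
  A^5 * (d) = -A^7 - A^3
  A^3 * (5) = 5*A^3
  A^1 * (10*d) = -10*A^3 - 10*A^-1
  A^-1 * (10*d^2) = 10*A^3 + 20*A^-1 + 10*A^-5
  A^-3 * (5*d^3) = -5*A^3 - 15*A^-1 - 15*A^-5 - 5*A^-9
  A^-5 * (d^4) = A^3 + 4*A^-1 + 6*A^-5 + 4*A^-9 + A^-13
Summing the groups: <K> = -A^7 - A^-1 + A^-5 - A^-9 + A^-13

Answer: -A^7 - A^-1 + A^-5 - A^-9 + A^-13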